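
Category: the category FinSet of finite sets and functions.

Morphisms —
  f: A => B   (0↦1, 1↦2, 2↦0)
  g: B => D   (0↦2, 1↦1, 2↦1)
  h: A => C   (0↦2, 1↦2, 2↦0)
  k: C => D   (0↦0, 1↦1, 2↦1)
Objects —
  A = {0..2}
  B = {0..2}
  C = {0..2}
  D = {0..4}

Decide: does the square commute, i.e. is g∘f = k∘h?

Answer: DOES NOT COMMUTE

Work:
Along f;g (path 1):
  0 f=>1 g=>1
  1 f=>2 g=>1
  2 f=>0 g=>2
  composite₁ = (0↦1, 1↦1, 2↦2)
Along h;k (path 2):
  0 h=>2 k=>1
  1 h=>2 k=>1
  2 h=>0 k=>0
  composite₂ = (0↦1, 1↦1, 2↦0)
Equal? differ; not commutative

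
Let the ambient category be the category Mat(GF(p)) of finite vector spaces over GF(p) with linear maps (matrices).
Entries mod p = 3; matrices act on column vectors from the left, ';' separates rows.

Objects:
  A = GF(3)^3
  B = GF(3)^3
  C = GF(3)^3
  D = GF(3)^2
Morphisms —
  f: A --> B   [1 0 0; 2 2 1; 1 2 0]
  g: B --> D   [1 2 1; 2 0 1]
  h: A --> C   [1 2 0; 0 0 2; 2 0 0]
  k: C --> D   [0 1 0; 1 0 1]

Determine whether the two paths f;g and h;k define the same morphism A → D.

Along f;g (path 1):
  e0=(1,0,0) f-->(1,2,1) g-->(0,0)
  e1=(0,1,0) f-->(0,2,2) g-->(0,2)
  e2=(0,0,1) f-->(0,1,0) g-->(2,0)
  composite₁ = [0 0 2; 0 2 0]
Along h;k (path 2):
  e0=(1,0,0) h-->(1,0,2) k-->(0,0)
  e1=(0,1,0) h-->(2,0,0) k-->(0,2)
  e2=(0,0,1) h-->(0,2,0) k-->(2,0)
  composite₂ = [0 0 2; 0 2 0]
Equal? YES — commutes

Answer: COMMUTES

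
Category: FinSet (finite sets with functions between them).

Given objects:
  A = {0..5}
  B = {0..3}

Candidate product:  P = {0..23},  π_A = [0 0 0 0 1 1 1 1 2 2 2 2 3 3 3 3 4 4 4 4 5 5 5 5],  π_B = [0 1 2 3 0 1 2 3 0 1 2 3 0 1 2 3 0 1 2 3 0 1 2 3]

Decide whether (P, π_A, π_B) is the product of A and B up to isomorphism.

Answer: VALID PRODUCT

Work:
|A|·|B| = 6·4 = 24;  |P| = 24
Check the pairing map k ↦ (π_A(k), π_B(k)):
  0 ↦ (0,0)
  1 ↦ (0,1)
  2 ↦ (0,2)
  3 ↦ (0,3)
  4 ↦ (1,0)
  5 ↦ (1,1)
  6 ↦ (1,2)
  7 ↦ (1,3)
  8 ↦ (2,0)
  9 ↦ (2,1)
  10 ↦ (2,2)
  11 ↦ (2,3)
  12 ↦ (3,0)
  13 ↦ (3,1)
  14 ↦ (3,2)
  15 ↦ (3,3)
  16 ↦ (4,0)
  17 ↦ (4,1)
  18 ↦ (4,2)
  19 ↦ (4,3)
  20 ↦ (5,0)
  21 ↦ (5,1)
  22 ↦ (5,2)
  23 ↦ (5,3)
distinct pairs in image: 24 / 24 needed
  → bijection onto A×B; projections well-typed.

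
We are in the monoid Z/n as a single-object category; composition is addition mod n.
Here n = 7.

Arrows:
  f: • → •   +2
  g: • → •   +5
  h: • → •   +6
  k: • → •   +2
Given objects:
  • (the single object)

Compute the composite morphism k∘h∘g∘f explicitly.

  0 +2≡2 +5≡0 +6≡6 +2≡1  (mod 7)
result: +1

Answer: +1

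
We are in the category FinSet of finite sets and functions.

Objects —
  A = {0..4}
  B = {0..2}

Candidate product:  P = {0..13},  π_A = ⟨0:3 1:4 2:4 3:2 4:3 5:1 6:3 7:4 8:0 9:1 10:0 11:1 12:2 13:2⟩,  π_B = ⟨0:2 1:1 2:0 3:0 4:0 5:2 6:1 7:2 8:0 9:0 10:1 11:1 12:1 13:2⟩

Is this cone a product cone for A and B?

Answer: NOT A VALID PRODUCT — |P|=14 ≠ |A|·|B|=15

Work:
|A|·|B| = 5·3 = 15;  |P| = 14
  → cardinalities differ; no bijection possible.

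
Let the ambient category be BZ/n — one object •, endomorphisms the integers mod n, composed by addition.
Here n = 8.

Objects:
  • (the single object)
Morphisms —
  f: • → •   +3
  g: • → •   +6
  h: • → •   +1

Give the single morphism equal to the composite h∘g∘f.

  0 +3≡3 +6≡1 +1≡2  (mod 8)
⟦path⟧: +2

Answer: +2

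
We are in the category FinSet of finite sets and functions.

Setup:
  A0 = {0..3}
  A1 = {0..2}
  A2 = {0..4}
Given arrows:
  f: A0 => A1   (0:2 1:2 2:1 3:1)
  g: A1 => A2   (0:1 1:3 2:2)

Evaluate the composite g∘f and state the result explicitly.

Answer: (0:2 1:2 2:3 3:3)

Trace:
  0 f=>2 g=>2
  1 f=>2 g=>2
  2 f=>1 g=>3
  3 f=>1 g=>3
result: (0:2 1:2 2:3 3:3)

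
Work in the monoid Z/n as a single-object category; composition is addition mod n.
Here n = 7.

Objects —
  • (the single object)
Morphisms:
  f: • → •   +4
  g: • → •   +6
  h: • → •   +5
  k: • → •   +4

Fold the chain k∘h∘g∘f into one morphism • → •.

Answer: +5

Trace:
  0 +4≡4 +6≡3 +5≡1 +4≡5  (mod 7)
⟦path⟧: +5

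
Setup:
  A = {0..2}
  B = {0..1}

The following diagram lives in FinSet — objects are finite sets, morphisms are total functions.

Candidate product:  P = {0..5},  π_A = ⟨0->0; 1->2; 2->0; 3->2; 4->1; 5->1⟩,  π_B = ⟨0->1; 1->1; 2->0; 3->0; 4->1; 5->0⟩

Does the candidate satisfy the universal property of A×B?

|A|·|B| = 3·2 = 6;  |P| = 6
Check the pairing map k ↦ (π_A(k), π_B(k)):
  0 -> (0,1)
  1 -> (2,1)
  2 -> (0,0)
  3 -> (2,0)
  4 -> (1,1)
  5 -> (1,0)
distinct pairs in image: 6 / 6 needed
  → bijection onto A×B; projections well-typed.

Answer: VALID PRODUCT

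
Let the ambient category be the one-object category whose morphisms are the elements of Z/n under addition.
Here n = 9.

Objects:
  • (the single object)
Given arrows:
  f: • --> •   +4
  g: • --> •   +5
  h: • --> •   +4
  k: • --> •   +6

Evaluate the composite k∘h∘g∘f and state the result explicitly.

  0 +4≡4 +5≡0 +4≡4 +6≡1  (mod 9)
composite: +1

Answer: +1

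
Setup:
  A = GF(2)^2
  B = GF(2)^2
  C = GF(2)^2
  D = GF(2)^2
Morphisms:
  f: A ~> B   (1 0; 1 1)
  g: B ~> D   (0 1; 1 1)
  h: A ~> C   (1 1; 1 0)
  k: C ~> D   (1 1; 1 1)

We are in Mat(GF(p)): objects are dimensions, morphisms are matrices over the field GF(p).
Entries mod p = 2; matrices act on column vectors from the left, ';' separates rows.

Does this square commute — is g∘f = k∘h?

Answer: DOES NOT COMMUTE

Derivation:
Along f;g (path 1):
  e0=(1,0) f~>(1,1) g~>(1,0)
  e1=(0,1) f~>(0,1) g~>(1,1)
  ⟦path⟧₁ = (1 1; 0 1)
Along h;k (path 2):
  e0=(1,0) h~>(1,1) k~>(0,0)
  e1=(0,1) h~>(1,0) k~>(1,1)
  ⟦path⟧₂ = (0 1; 0 1)
Equal? differ; not commutative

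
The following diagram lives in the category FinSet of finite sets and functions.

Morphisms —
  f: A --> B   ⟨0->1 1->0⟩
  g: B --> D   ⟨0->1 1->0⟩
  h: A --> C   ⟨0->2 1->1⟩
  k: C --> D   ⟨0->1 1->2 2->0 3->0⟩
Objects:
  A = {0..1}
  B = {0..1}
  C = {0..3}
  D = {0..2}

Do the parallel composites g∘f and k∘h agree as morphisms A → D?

Answer: DOES NOT COMMUTE

Derivation:
1) trace f;g:
  0 f-->1 g-->0
  1 f-->0 g-->1
  ⟦path⟧₁ = ⟨0->0 1->1⟩
2) trace h;k:
  0 h-->2 k-->0
  1 h-->1 k-->2
  ⟦path⟧₂ = ⟨0->0 1->2⟩
Equal? distinct morphisms ✗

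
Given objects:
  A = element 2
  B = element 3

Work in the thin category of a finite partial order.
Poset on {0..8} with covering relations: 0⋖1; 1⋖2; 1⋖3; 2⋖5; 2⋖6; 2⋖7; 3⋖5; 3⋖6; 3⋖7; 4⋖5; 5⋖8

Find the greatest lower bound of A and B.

{x : x<=A ∧ x<=B} = {0,1}  (A=2, B=3)
  0 <= 1
  1 <= 1
glb = 1

Answer: A∧B = 1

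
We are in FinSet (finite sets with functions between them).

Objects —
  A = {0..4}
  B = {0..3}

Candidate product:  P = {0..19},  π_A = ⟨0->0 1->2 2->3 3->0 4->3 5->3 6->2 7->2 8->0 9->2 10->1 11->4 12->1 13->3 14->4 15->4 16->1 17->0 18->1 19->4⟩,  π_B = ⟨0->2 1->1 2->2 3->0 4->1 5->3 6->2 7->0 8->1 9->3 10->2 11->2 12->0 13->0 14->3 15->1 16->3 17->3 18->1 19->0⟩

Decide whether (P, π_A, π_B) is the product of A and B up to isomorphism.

|A|·|B| = 5·4 = 20;  |P| = 20
Check the pairing map k ↦ (π_A(k), π_B(k)):
  0 -> (0,2)
  1 -> (2,1)
  2 -> (3,2)
  3 -> (0,0)
  4 -> (3,1)
  5 -> (3,3)
  6 -> (2,2)
  7 -> (2,0)
  8 -> (0,1)
  9 -> (2,3)
  10 -> (1,2)
  11 -> (4,2)
  12 -> (1,0)
  13 -> (3,0)
  14 -> (4,3)
  15 -> (4,1)
  16 -> (1,3)
  17 -> (0,3)
  18 -> (1,1)
  19 -> (4,0)
distinct pairs in image: 20 / 20 needed
  → bijection onto A×B; projections well-typed.

Answer: VALID PRODUCT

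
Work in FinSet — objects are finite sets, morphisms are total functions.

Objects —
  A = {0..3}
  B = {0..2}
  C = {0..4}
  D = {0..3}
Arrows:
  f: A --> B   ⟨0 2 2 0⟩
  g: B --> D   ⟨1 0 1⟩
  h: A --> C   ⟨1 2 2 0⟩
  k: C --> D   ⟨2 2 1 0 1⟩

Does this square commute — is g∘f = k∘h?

Answer: DOES NOT COMMUTE

Work:
1) trace f;g:
  0 f-->0 g-->1
  1 f-->2 g-->1
  2 f-->2 g-->1
  3 f-->0 g-->1
  result₁ = ⟨1 1 1 1⟩
2) trace h;k:
  0 h-->1 k-->2
  1 h-->2 k-->1
  2 h-->2 k-->1
  3 h-->0 k-->2
  result₂ = ⟨2 1 1 2⟩
Equal? differ; not commutative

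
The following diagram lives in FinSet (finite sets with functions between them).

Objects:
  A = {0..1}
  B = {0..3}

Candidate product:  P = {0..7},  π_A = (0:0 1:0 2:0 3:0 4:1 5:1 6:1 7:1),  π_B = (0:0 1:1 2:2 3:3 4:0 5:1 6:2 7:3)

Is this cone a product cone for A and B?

|A|·|B| = 2·4 = 8;  |P| = 8
Check the pairing map k ↦ (π_A(k), π_B(k)):
  0 : (0,0)
  1 : (0,1)
  2 : (0,2)
  3 : (0,3)
  4 : (1,0)
  5 : (1,1)
  6 : (1,2)
  7 : (1,3)
distinct pairs in image: 8 / 8 needed
  → bijection onto A×B; projections well-typed.

Answer: VALID PRODUCT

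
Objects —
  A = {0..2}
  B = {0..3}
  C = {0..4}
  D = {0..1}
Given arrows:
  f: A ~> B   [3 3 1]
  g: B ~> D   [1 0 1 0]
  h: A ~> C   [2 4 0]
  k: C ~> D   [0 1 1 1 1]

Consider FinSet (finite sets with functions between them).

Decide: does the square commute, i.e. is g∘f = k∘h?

Answer: DOES NOT COMMUTE

Work:
1) trace f;g:
  0 f~>3 g~>0
  1 f~>3 g~>0
  2 f~>1 g~>0
  ⟦path⟧₁ = [0 0 0]
2) trace h;k:
  0 h~>2 k~>1
  1 h~>4 k~>1
  2 h~>0 k~>0
  ⟦path⟧₂ = [1 1 0]
Equal? distinct morphisms ✗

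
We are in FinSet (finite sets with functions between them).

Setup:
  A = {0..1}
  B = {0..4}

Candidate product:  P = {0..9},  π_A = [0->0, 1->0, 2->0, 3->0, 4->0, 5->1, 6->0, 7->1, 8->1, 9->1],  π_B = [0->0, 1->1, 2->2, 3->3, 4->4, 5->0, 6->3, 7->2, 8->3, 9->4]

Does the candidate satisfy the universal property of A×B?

Answer: NOT A VALID PRODUCT — duplicate pair at indices 3,6

Work:
|A|·|B| = 2·5 = 10;  |P| = 10
Check the pairing map k ↦ (π_A(k), π_B(k)):
  0 -> (0,0)
  1 -> (0,1)
  2 -> (0,2)
  3 -> (0,3)
  4 -> (0,4)
  5 -> (1,0)
  6 -> (0,3)  ✗ repeats pair of k=3
  7 -> (1,2)
  8 -> (1,3)
  9 -> (1,4)
distinct pairs in image: 9 / 10 needed
  → (0,3) hit at k=3 and k=6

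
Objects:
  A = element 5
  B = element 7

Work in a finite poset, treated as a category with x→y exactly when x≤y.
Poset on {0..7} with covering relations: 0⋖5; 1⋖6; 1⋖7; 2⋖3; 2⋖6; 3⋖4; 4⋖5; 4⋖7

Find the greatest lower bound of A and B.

Answer: A∧B = 4

Derivation:
Lower bounds of A=5 and B=7: {2,3,4}
  2 ≤ 4
  3 ≤ 4
  4 ≤ 4
glb = 4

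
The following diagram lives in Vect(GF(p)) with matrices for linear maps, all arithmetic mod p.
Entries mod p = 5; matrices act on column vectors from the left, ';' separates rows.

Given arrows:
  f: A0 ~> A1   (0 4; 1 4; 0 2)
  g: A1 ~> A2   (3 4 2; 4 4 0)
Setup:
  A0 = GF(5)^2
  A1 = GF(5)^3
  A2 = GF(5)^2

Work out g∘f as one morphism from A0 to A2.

  e0=[1,0] f~>[0,1,0] g~>[4,4]
  e1=[0,1] f~>[4,4,2] g~>[2,2]
result: (4 2; 4 2)

Answer: (4 2; 4 2)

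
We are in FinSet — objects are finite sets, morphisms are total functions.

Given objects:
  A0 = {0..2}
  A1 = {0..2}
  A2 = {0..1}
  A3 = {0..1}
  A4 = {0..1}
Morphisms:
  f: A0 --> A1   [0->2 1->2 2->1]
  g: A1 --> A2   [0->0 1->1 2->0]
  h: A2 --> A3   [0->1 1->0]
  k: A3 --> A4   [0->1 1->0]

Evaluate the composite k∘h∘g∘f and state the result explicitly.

Answer: [0->0 1->0 2->1]

Trace:
  0 f-->2 g-->0 h-->1 k-->0
  1 f-->2 g-->0 h-->1 k-->0
  2 f-->1 g-->1 h-->0 k-->1
⟦path⟧: [0->0 1->0 2->1]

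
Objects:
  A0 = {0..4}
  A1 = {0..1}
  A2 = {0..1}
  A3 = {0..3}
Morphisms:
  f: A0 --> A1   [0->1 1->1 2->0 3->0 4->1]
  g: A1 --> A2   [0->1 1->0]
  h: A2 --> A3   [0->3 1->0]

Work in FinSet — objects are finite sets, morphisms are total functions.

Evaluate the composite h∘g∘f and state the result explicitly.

Answer: [0->3 1->3 2->0 3->0 4->3]

Derivation:
  0 f-->1 g-->0 h-->3
  1 f-->1 g-->0 h-->3
  2 f-->0 g-->1 h-->0
  3 f-->0 g-->1 h-->0
  4 f-->1 g-->0 h-->3
result: [0->3 1->3 2->0 3->0 4->3]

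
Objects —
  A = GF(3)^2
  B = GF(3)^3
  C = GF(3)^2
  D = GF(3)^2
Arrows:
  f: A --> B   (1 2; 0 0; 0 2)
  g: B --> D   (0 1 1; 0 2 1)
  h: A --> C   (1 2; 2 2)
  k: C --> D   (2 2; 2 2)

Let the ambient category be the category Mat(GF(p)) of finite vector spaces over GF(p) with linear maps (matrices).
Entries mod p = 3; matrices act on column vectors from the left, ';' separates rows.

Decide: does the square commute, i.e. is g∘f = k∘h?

1) trace f;g:
  e0=[1,0] f-->[1,0,0] g-->[0,0]
  e1=[0,1] f-->[2,0,2] g-->[2,2]
  ⟦path⟧₁ = (0 2; 0 2)
2) trace h;k:
  e0=[1,0] h-->[1,2] k-->[0,0]
  e1=[0,1] h-->[2,2] k-->[2,2]
  ⟦path⟧₂ = (0 2; 0 2)
Equal? equal; square commutes

Answer: COMMUTES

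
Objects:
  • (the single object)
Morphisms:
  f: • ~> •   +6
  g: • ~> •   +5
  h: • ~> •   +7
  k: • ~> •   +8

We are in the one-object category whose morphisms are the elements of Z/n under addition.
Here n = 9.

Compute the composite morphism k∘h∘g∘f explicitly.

Answer: +8

Derivation:
  0 +6≡6 +5≡2 +7≡0 +8≡8  (mod 9)
composite: +8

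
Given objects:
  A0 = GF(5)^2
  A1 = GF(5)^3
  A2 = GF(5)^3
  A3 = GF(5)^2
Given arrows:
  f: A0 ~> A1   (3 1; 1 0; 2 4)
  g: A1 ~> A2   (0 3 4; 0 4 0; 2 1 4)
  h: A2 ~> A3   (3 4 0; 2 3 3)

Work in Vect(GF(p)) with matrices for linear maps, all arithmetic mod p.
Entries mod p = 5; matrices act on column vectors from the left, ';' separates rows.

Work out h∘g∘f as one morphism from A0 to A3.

Answer: (4 3; 4 1)

Work:
  e0=⟨1,0⟩ f~>⟨3,1,2⟩ g~>⟨1,4,0⟩ h~>⟨4,4⟩
  e1=⟨0,1⟩ f~>⟨1,0,4⟩ g~>⟨1,0,3⟩ h~>⟨3,1⟩
composite: (4 3; 4 1)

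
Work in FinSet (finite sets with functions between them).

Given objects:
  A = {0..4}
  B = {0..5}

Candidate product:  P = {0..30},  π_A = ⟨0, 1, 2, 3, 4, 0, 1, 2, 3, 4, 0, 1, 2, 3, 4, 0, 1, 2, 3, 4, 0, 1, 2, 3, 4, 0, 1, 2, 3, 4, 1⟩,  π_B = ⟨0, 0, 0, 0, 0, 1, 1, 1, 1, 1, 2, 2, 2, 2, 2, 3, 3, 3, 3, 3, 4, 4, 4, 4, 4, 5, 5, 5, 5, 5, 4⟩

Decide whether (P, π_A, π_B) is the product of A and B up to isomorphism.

Answer: NOT A VALID PRODUCT — |P|=31 ≠ |A|·|B|=30

Derivation:
|A|·|B| = 5·6 = 30;  |P| = 31
  → cardinalities differ; no bijection possible.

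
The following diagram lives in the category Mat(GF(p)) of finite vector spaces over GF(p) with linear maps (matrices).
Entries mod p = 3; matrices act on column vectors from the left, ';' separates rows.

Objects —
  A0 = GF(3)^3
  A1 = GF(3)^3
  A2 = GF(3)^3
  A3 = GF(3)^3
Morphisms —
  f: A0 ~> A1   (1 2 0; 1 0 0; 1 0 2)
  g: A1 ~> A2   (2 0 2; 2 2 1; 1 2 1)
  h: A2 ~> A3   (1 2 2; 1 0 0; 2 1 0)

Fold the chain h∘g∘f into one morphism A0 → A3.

  e0=[1,0,0] f~>[1,1,1] g~>[1,2,1] h~>[1,1,1]
  e1=[0,1,0] f~>[2,0,0] g~>[1,1,2] h~>[1,1,0]
  e2=[0,0,1] f~>[0,0,2] g~>[1,2,2] h~>[0,1,1]
⟦path⟧: (1 1 0; 1 1 1; 1 0 1)

Answer: (1 1 0; 1 1 1; 1 0 1)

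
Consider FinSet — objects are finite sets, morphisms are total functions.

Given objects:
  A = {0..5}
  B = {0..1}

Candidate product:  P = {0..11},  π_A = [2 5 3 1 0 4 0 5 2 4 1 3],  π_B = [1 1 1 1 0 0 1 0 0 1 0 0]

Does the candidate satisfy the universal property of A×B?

Answer: VALID PRODUCT

Trace:
|A|·|B| = 6·2 = 12;  |P| = 12
Check the pairing map k ↦ (π_A(k), π_B(k)):
  0 ↦ (2,1)
  1 ↦ (5,1)
  2 ↦ (3,1)
  3 ↦ (1,1)
  4 ↦ (0,0)
  5 ↦ (4,0)
  6 ↦ (0,1)
  7 ↦ (5,0)
  8 ↦ (2,0)
  9 ↦ (4,1)
  10 ↦ (1,0)
  11 ↦ (3,0)
distinct pairs in image: 12 / 12 needed
  → bijection onto A×B; projections well-typed.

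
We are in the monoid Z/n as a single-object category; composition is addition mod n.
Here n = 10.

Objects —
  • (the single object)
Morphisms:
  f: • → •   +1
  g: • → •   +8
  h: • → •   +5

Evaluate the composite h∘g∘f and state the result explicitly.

Answer: +4

Derivation:
  0 +1≡1 +8≡9 +5≡4  (mod 10)
result: +4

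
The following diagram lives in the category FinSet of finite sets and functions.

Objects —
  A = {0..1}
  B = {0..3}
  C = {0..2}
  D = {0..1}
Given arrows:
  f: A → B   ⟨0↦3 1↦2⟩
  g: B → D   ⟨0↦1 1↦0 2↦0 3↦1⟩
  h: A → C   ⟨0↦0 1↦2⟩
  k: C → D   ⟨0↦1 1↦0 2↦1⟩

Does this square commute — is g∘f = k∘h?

Path 1 = f;g:
  0 f→3 g→1
  1 f→2 g→0
  result₁ = ⟨0↦1 1↦0⟩
Path 2 = h;k:
  0 h→0 k→1
  1 h→2 k→1
  result₂ = ⟨0↦1 1↦1⟩
Equal? NO — does not commute

Answer: DOES NOT COMMUTE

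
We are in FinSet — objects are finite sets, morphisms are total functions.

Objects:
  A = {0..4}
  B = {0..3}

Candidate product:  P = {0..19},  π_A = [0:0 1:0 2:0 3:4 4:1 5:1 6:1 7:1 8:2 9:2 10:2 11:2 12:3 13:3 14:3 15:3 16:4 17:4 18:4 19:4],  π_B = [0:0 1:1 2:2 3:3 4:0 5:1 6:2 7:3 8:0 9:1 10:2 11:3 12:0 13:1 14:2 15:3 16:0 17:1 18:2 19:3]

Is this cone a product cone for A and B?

|A|·|B| = 5·4 = 20;  |P| = 20
Check the pairing map k ↦ (π_A(k), π_B(k)):
  0 : (0,0)
  1 : (0,1)
  2 : (0,2)
  3 : (4,3)
  4 : (1,0)
  5 : (1,1)
  6 : (1,2)
  7 : (1,3)
  8 : (2,0)
  9 : (2,1)
  10 : (2,2)
  11 : (2,3)
  12 : (3,0)
  13 : (3,1)
  14 : (3,2)
  15 : (3,3)
  16 : (4,0)
  17 : (4,1)
  18 : (4,2)
  19 : (4,3)  ✗ repeats pair of k=3
distinct pairs in image: 19 / 20 needed
  → (4,3) hit at k=3 and k=19

Answer: NOT A VALID PRODUCT — duplicate pair at indices 19,3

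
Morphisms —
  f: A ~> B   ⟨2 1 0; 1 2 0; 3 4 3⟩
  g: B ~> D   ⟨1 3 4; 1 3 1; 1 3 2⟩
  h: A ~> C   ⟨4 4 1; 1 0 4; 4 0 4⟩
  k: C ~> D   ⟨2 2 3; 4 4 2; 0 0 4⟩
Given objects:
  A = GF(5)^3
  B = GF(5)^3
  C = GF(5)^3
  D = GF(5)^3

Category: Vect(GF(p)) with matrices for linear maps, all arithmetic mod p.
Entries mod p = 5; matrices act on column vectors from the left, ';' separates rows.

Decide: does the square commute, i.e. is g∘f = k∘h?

Answer: COMMUTES

Work:
1) trace f;g:
  e0=(1,0,0) f~>(2,1,3) g~>(2,3,1)
  e1=(0,1,0) f~>(1,2,4) g~>(3,1,0)
  e2=(0,0,1) f~>(0,0,3) g~>(2,3,1)
  ⟦path⟧₁ = ⟨2 3 2; 3 1 3; 1 0 1⟩
2) trace h;k:
  e0=(1,0,0) h~>(4,1,4) k~>(2,3,1)
  e1=(0,1,0) h~>(4,0,0) k~>(3,1,0)
  e2=(0,0,1) h~>(1,4,4) k~>(2,3,1)
  ⟦path⟧₂ = ⟨2 3 2; 3 1 3; 1 0 1⟩
Equal? equal; square commutes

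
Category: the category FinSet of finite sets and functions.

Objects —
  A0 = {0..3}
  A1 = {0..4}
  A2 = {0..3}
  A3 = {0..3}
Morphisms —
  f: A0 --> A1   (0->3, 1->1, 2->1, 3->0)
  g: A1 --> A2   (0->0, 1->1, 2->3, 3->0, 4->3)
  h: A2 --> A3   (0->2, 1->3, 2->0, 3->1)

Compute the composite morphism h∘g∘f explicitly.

  0 f-->3 g-->0 h-->2
  1 f-->1 g-->1 h-->3
  2 f-->1 g-->1 h-->3
  3 f-->0 g-->0 h-->2
result: (0->2, 1->3, 2->3, 3->2)

Answer: (0->2, 1->3, 2->3, 3->2)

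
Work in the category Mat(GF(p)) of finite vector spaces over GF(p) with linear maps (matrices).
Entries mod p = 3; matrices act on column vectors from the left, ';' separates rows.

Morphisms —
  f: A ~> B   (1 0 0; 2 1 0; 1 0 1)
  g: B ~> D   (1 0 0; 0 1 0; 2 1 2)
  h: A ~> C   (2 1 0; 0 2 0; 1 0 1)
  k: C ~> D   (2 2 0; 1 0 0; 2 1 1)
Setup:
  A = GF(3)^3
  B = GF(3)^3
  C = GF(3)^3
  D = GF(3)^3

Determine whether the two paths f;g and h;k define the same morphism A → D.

1) trace f;g:
  e0=[1,0,0] f~>[1,2,1] g~>[1,2,0]
  e1=[0,1,0] f~>[0,1,0] g~>[0,1,1]
  e2=[0,0,1] f~>[0,0,1] g~>[0,0,2]
  composite₁ = (1 0 0; 2 1 0; 0 1 2)
2) trace h;k:
  e0=[1,0,0] h~>[2,0,1] k~>[1,2,2]
  e1=[0,1,0] h~>[1,2,0] k~>[0,1,1]
  e2=[0,0,1] h~>[0,0,1] k~>[0,0,1]
  composite₂ = (1 0 0; 2 1 0; 2 1 1)
Equal? differ; not commutative

Answer: DOES NOT COMMUTE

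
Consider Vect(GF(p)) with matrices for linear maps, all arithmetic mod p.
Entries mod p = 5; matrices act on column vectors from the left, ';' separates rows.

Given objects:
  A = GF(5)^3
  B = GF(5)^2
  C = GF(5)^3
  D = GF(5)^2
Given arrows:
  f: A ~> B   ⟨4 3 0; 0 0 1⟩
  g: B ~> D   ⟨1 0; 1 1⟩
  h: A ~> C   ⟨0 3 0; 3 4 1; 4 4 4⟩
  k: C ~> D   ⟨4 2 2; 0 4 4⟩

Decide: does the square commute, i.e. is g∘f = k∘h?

1) trace f;g:
  e0=⟨1,0,0⟩ f~>⟨4,0⟩ g~>⟨4,4⟩
  e1=⟨0,1,0⟩ f~>⟨3,0⟩ g~>⟨3,3⟩
  e2=⟨0,0,1⟩ f~>⟨0,1⟩ g~>⟨0,1⟩
  composite₁ = ⟨4 3 0; 4 3 1⟩
2) trace h;k:
  e0=⟨1,0,0⟩ h~>⟨0,3,4⟩ k~>⟨4,3⟩
  e1=⟨0,1,0⟩ h~>⟨3,4,4⟩ k~>⟨3,2⟩
  e2=⟨0,0,1⟩ h~>⟨0,1,4⟩ k~>⟨0,0⟩
  composite₂ = ⟨4 3 0; 3 2 0⟩
Equal? distinct morphisms ✗

Answer: DOES NOT COMMUTE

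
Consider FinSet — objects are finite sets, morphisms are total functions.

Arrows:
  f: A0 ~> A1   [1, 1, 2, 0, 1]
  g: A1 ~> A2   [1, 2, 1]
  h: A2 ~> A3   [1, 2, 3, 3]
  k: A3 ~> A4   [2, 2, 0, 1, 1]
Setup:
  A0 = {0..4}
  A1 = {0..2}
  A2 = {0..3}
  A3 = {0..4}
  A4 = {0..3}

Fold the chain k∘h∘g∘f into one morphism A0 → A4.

Answer: [1, 1, 0, 0, 1]

Derivation:
  0 f~>1 g~>2 h~>3 k~>1
  1 f~>1 g~>2 h~>3 k~>1
  2 f~>2 g~>1 h~>2 k~>0
  3 f~>0 g~>1 h~>2 k~>0
  4 f~>1 g~>2 h~>3 k~>1
composite: [1, 1, 0, 0, 1]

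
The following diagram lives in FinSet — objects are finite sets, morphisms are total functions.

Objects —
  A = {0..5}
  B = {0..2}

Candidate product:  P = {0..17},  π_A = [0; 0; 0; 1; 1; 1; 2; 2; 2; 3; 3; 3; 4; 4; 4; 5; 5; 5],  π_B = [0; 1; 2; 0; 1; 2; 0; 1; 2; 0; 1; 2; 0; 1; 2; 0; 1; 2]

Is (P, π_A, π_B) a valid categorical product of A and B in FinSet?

Answer: VALID PRODUCT

Work:
|A|·|B| = 6·3 = 18;  |P| = 18
Check the pairing map k ↦ (π_A(k), π_B(k)):
  0 -> (0,0)
  1 -> (0,1)
  2 -> (0,2)
  3 -> (1,0)
  4 -> (1,1)
  5 -> (1,2)
  6 -> (2,0)
  7 -> (2,1)
  8 -> (2,2)
  9 -> (3,0)
  10 -> (3,1)
  11 -> (3,2)
  12 -> (4,0)
  13 -> (4,1)
  14 -> (4,2)
  15 -> (5,0)
  16 -> (5,1)
  17 -> (5,2)
distinct pairs in image: 18 / 18 needed
  → bijection onto A×B; projections well-typed.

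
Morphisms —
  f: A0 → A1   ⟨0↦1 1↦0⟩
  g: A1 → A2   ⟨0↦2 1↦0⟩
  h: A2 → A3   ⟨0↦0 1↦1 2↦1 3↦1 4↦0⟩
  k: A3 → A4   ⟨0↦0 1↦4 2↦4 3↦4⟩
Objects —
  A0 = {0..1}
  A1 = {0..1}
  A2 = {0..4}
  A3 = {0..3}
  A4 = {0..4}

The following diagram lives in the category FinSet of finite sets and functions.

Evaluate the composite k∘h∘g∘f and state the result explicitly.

  0 f→1 g→0 h→0 k→0
  1 f→0 g→2 h→1 k→4
composite: ⟨0↦0 1↦4⟩

Answer: ⟨0↦0 1↦4⟩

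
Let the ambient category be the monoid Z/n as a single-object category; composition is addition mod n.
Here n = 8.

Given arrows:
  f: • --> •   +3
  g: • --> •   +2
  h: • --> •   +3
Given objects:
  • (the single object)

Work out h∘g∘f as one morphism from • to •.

Answer: +0

Derivation:
  0 +3≡3 +2≡5 +3≡0  (mod 8)
result: +0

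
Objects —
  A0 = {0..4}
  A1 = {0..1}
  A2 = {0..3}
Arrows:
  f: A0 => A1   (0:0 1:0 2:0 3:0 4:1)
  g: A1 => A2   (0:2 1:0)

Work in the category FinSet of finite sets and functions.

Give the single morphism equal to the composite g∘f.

  0 f=>0 g=>2
  1 f=>0 g=>2
  2 f=>0 g=>2
  3 f=>0 g=>2
  4 f=>1 g=>0
composite: (0:2 1:2 2:2 3:2 4:0)

Answer: (0:2 1:2 2:2 3:2 4:0)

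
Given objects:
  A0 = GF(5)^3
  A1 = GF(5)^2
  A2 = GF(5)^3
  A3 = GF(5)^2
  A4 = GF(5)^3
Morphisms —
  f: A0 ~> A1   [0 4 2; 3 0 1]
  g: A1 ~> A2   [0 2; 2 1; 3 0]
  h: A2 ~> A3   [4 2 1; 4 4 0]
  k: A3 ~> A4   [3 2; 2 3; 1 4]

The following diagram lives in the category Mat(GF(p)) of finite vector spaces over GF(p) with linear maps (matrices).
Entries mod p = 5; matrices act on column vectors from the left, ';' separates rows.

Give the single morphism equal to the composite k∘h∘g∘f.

Answer: [2 3 3; 3 2 2; 4 1 1]

Trace:
  e0=[1,0,0] f~>[0,3] g~>[1,3,0] h~>[0,1] k~>[2,3,4]
  e1=[0,1,0] f~>[4,0] g~>[0,3,2] h~>[3,2] k~>[3,2,1]
  e2=[0,0,1] f~>[2,1] g~>[2,0,1] h~>[4,3] k~>[3,2,1]
composite: [2 3 3; 3 2 2; 4 1 1]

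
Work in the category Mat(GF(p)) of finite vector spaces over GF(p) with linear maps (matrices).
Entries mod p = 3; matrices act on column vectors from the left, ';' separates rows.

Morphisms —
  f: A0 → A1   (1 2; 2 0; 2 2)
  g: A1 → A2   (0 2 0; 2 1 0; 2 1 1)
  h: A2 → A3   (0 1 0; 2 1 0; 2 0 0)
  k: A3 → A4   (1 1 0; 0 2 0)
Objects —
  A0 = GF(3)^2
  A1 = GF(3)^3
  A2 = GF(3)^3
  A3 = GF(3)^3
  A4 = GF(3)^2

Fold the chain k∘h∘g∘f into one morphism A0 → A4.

Answer: (1 2; 0 2)

Work:
  e0=(1,0) f→(1,2,2) g→(1,1,0) h→(1,0,2) k→(1,0)
  e1=(0,1) f→(2,0,2) g→(0,1,0) h→(1,1,0) k→(2,2)
result: (1 2; 0 2)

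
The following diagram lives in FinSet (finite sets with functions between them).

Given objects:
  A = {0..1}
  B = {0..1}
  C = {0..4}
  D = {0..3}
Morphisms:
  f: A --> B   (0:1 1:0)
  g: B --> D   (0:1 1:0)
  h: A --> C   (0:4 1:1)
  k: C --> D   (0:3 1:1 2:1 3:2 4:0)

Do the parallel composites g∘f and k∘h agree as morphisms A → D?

Answer: COMMUTES

Trace:
1) trace f;g:
  0 f-->1 g-->0
  1 f-->0 g-->1
  ⟦path⟧₁ = (0:0 1:1)
2) trace h;k:
  0 h-->4 k-->0
  1 h-->1 k-->1
  ⟦path⟧₂ = (0:0 1:1)
Equal? same morphism ✓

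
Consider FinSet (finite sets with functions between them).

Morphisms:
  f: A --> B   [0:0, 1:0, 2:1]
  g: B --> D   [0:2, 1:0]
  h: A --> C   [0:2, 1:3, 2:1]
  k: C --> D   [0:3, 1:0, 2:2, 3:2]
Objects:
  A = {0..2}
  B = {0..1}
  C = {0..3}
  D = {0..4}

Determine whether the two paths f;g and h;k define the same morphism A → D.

1) trace f;g:
  0 f-->0 g-->2
  1 f-->0 g-->2
  2 f-->1 g-->0
  result₁ = [0:2, 1:2, 2:0]
2) trace h;k:
  0 h-->2 k-->2
  1 h-->3 k-->2
  2 h-->1 k-->0
  result₂ = [0:2, 1:2, 2:0]
Equal? same morphism ✓

Answer: COMMUTES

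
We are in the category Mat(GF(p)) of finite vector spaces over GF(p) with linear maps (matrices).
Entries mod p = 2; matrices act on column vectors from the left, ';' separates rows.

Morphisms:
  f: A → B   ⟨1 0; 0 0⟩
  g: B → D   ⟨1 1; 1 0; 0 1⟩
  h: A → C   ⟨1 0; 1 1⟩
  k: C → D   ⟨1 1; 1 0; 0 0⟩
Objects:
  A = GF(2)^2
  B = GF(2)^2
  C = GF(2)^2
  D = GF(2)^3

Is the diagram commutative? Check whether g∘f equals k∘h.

Answer: DOES NOT COMMUTE

Work:
Along f;g (path 1):
  e0=(1,0) f→(1,0) g→(1,1,0)
  e1=(0,1) f→(0,0) g→(0,0,0)
  ⟦path⟧₁ = ⟨1 0; 1 0; 0 0⟩
Along h;k (path 2):
  e0=(1,0) h→(1,1) k→(0,1,0)
  e1=(0,1) h→(0,1) k→(1,0,0)
  ⟦path⟧₂ = ⟨0 1; 1 0; 0 0⟩
Equal? differ; not commutative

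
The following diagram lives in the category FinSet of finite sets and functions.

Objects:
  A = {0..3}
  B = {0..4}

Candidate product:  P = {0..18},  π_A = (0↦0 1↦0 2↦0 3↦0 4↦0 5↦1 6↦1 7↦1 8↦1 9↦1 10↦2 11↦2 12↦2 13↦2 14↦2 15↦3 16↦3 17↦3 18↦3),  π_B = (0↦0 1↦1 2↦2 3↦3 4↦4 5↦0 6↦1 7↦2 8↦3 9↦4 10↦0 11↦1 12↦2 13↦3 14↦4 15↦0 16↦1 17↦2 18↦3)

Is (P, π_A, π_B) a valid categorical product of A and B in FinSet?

|A|·|B| = 4·5 = 20;  |P| = 19
  → cardinalities differ; no bijection possible.

Answer: NOT A VALID PRODUCT — |P|=19 ≠ |A|·|B|=20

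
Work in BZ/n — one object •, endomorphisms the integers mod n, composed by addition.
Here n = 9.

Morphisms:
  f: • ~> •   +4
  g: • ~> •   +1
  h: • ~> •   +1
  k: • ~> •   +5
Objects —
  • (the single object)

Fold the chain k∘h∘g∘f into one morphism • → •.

Answer: +2

Trace:
  0 +4≡4 +1≡5 +1≡6 +5≡2  (mod 9)
⟦path⟧: +2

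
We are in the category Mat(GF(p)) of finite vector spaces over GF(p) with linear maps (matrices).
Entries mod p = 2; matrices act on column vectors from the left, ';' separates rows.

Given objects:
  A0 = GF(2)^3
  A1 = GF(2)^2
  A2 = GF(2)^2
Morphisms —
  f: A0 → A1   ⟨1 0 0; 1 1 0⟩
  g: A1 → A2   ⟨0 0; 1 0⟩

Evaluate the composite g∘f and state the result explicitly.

Answer: ⟨0 0 0; 1 0 0⟩

Derivation:
  e0=⟨1,0,0⟩ f→⟨1,1⟩ g→⟨0,1⟩
  e1=⟨0,1,0⟩ f→⟨0,1⟩ g→⟨0,0⟩
  e2=⟨0,0,1⟩ f→⟨0,0⟩ g→⟨0,0⟩
⟦path⟧: ⟨0 0 0; 1 0 0⟩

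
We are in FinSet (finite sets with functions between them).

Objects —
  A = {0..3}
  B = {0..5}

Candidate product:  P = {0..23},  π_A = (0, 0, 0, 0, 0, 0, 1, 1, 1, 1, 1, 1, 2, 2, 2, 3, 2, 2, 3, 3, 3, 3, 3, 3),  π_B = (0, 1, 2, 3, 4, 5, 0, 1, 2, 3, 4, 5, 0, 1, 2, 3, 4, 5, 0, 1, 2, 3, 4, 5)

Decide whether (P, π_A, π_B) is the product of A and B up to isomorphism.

Answer: NOT A VALID PRODUCT — duplicate pair at indices 21,15

Work:
|A|·|B| = 4·6 = 24;  |P| = 24
Check the pairing map k ↦ (π_A(k), π_B(k)):
  0 -> (0,0)
  1 -> (0,1)
  2 -> (0,2)
  3 -> (0,3)
  4 -> (0,4)
  5 -> (0,5)
  6 -> (1,0)
  7 -> (1,1)
  8 -> (1,2)
  9 -> (1,3)
  10 -> (1,4)
  11 -> (1,5)
  12 -> (2,0)
  13 -> (2,1)
  14 -> (2,2)
  15 -> (3,3)
  16 -> (2,4)
  17 -> (2,5)
  18 -> (3,0)
  19 -> (3,1)
  20 -> (3,2)
  21 -> (3,3)  ✗ repeats pair of k=15
  22 -> (3,4)
  23 -> (3,5)
distinct pairs in image: 23 / 24 needed
  → (3,3) hit at k=15 and k=21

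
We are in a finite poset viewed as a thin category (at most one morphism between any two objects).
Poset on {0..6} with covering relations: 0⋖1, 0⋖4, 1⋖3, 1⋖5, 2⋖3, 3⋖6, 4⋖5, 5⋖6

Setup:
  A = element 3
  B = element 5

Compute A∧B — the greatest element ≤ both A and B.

{x : x<=A ∧ x<=B} = {0,1}  (A=3, B=5)
  0 <= 1
  1 <= 1
glb = 1

Answer: A∧B = 1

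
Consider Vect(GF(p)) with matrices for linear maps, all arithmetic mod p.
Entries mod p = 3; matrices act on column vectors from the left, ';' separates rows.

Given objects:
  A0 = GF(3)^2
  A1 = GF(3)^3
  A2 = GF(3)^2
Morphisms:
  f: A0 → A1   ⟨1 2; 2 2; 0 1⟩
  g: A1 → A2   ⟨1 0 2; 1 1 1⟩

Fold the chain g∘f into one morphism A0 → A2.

  e0=⟨1,0⟩ f→⟨1,2,0⟩ g→⟨1,0⟩
  e1=⟨0,1⟩ f→⟨2,2,1⟩ g→⟨1,2⟩
⟦path⟧: ⟨1 1; 0 2⟩

Answer: ⟨1 1; 0 2⟩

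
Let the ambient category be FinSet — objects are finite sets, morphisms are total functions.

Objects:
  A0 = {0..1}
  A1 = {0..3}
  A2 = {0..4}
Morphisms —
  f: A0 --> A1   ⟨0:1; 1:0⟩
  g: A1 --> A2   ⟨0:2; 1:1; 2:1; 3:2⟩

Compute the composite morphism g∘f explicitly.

  0 f-->1 g-->1
  1 f-->0 g-->2
composite: ⟨0:1; 1:2⟩

Answer: ⟨0:1; 1:2⟩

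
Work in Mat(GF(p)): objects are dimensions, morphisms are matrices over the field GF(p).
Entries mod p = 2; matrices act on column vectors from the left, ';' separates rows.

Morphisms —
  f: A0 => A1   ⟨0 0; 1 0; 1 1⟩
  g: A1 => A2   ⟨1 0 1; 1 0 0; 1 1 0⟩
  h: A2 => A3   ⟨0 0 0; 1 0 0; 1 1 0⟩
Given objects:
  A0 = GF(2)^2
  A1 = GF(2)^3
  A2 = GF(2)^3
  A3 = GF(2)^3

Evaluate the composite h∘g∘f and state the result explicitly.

Answer: ⟨0 0; 1 1; 1 1⟩

Trace:
  e0=⟨1,0⟩ f=>⟨0,1,1⟩ g=>⟨1,0,1⟩ h=>⟨0,1,1⟩
  e1=⟨0,1⟩ f=>⟨0,0,1⟩ g=>⟨1,0,0⟩ h=>⟨0,1,1⟩
composite: ⟨0 0; 1 1; 1 1⟩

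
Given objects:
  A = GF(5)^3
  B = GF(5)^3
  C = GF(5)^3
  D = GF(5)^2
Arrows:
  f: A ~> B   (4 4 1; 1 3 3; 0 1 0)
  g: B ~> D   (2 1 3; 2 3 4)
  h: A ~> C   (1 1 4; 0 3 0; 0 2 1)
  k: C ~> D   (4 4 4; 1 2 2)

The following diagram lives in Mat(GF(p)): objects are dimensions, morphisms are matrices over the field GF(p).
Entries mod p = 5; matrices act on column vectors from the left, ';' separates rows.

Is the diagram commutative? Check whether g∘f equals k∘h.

Path 1 = f;g:
  e0=(1,0,0) f~>(4,1,0) g~>(4,1)
  e1=(0,1,0) f~>(4,3,1) g~>(4,1)
  e2=(0,0,1) f~>(1,3,0) g~>(0,1)
  result₁ = (4 4 0; 1 1 1)
Path 2 = h;k:
  e0=(1,0,0) h~>(1,0,0) k~>(4,1)
  e1=(0,1,0) h~>(1,3,2) k~>(4,1)
  e2=(0,0,1) h~>(4,0,1) k~>(0,1)
  result₂ = (4 4 0; 1 1 1)
Equal? YES — commutes

Answer: COMMUTES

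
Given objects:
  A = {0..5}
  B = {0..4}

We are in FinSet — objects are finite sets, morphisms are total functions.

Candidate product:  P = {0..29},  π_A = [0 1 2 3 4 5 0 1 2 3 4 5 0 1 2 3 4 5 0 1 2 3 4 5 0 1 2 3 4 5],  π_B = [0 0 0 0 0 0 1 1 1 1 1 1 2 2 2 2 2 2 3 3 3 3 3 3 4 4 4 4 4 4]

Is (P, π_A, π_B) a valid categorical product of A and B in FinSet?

|A|·|B| = 6·5 = 30;  |P| = 30
Check the pairing map k ↦ (π_A(k), π_B(k)):
  0 : (0,0)
  1 : (1,0)
  2 : (2,0)
  3 : (3,0)
  4 : (4,0)
  5 : (5,0)
  6 : (0,1)
  7 : (1,1)
  8 : (2,1)
  9 : (3,1)
  10 : (4,1)
  11 : (5,1)
  12 : (0,2)
  13 : (1,2)
  14 : (2,2)
  15 : (3,2)
  16 : (4,2)
  17 : (5,2)
  18 : (0,3)
  19 : (1,3)
  20 : (2,3)
  21 : (3,3)
  22 : (4,3)
  23 : (5,3)
  24 : (0,4)
  25 : (1,4)
  26 : (2,4)
  27 : (3,4)
  28 : (4,4)
  29 : (5,4)
distinct pairs in image: 30 / 30 needed
  → bijection onto A×B; projections well-typed.

Answer: VALID PRODUCT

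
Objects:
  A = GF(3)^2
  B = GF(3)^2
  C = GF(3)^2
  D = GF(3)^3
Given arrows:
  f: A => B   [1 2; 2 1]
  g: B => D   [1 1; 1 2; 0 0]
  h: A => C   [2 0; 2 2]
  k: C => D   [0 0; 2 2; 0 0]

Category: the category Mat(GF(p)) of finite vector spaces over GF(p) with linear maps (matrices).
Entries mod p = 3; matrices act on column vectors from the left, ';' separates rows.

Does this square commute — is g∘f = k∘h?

Along f;g (path 1):
  e0=[1,0] f=>[1,2] g=>[0,2,0]
  e1=[0,1] f=>[2,1] g=>[0,1,0]
  result₁ = [0 0; 2 1; 0 0]
Along h;k (path 2):
  e0=[1,0] h=>[2,2] k=>[0,2,0]
  e1=[0,1] h=>[0,2] k=>[0,1,0]
  result₂ = [0 0; 2 1; 0 0]
Equal? YES — commutes

Answer: COMMUTES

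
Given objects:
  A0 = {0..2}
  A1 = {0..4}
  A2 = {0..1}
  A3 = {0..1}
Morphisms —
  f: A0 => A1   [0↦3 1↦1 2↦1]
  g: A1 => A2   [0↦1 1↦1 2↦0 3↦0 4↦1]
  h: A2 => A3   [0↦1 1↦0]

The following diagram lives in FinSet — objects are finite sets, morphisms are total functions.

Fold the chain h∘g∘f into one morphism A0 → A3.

Answer: [0↦1 1↦0 2↦0]

Trace:
  0 f=>3 g=>0 h=>1
  1 f=>1 g=>1 h=>0
  2 f=>1 g=>1 h=>0
⟦path⟧: [0↦1 1↦0 2↦0]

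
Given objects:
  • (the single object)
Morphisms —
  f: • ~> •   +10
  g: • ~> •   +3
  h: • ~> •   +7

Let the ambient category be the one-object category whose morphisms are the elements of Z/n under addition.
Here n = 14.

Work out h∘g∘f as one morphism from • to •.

  0 +10≡10 +3≡13 +7≡6  (mod 14)
⟦path⟧: +6

Answer: +6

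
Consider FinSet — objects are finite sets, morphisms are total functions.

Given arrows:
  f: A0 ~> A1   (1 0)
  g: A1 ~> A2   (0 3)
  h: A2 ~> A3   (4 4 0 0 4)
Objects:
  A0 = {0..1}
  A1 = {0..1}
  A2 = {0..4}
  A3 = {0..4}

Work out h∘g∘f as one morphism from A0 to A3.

Answer: (0 4)

Work:
  0 f~>1 g~>3 h~>0
  1 f~>0 g~>0 h~>4
result: (0 4)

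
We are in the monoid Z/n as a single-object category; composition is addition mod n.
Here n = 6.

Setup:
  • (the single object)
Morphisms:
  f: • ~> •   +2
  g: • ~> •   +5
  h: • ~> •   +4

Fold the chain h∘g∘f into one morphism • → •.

  0 +2≡2 +5≡1 +4≡5  (mod 6)
composite: +5

Answer: +5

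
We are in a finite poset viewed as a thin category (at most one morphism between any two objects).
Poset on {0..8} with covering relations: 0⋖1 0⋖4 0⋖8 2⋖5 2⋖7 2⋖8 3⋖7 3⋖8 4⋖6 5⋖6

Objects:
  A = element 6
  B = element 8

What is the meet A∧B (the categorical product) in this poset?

Lower bounds of A=6 and B=8: {0,2}
  maximal lower bounds 0 and 2 are incomparable: neither 0≤2 nor 2≤0
→ no greatest lower bound exists

Answer: NO MEET EXISTS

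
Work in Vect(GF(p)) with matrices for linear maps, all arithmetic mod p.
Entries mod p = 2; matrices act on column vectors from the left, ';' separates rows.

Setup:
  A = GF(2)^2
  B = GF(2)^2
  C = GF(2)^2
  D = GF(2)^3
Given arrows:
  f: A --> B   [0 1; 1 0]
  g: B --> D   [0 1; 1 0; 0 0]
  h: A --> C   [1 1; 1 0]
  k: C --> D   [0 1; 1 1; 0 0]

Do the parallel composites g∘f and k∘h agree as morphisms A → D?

Along f;g (path 1):
  e0=⟨1,0⟩ f-->⟨0,1⟩ g-->⟨1,0,0⟩
  e1=⟨0,1⟩ f-->⟨1,0⟩ g-->⟨0,1,0⟩
  ⟦path⟧₁ = [1 0; 0 1; 0 0]
Along h;k (path 2):
  e0=⟨1,0⟩ h-->⟨1,1⟩ k-->⟨1,0,0⟩
  e1=⟨0,1⟩ h-->⟨1,0⟩ k-->⟨0,1,0⟩
  ⟦path⟧₂ = [1 0; 0 1; 0 0]
Equal? YES — commutes

Answer: COMMUTES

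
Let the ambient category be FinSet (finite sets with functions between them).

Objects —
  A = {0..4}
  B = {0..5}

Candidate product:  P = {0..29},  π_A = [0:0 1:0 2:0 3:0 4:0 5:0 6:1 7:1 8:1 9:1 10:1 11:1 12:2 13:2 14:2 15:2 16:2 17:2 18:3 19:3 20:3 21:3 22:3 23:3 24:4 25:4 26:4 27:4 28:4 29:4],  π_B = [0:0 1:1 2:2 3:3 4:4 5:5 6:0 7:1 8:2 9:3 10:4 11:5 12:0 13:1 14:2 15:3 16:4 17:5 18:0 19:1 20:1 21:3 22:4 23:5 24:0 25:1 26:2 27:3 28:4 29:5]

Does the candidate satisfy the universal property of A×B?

|A|·|B| = 5·6 = 30;  |P| = 30
Check the pairing map k ↦ (π_A(k), π_B(k)):
  0 : (0,0)
  1 : (0,1)
  2 : (0,2)
  3 : (0,3)
  4 : (0,4)
  5 : (0,5)
  6 : (1,0)
  7 : (1,1)
  8 : (1,2)
  9 : (1,3)
  10 : (1,4)
  11 : (1,5)
  12 : (2,0)
  13 : (2,1)
  14 : (2,2)
  15 : (2,3)
  16 : (2,4)
  17 : (2,5)
  18 : (3,0)
  19 : (3,1)
  20 : (3,1)  ✗ repeats pair of k=19
  21 : (3,3)
  22 : (3,4)
  23 : (3,5)
  24 : (4,0)
  25 : (4,1)
  26 : (4,2)
  27 : (4,3)
  28 : (4,4)
  29 : (4,5)
distinct pairs in image: 29 / 30 needed
  → (3,1) hit at k=19 and k=20

Answer: NOT A VALID PRODUCT — duplicate pair at indices 19,20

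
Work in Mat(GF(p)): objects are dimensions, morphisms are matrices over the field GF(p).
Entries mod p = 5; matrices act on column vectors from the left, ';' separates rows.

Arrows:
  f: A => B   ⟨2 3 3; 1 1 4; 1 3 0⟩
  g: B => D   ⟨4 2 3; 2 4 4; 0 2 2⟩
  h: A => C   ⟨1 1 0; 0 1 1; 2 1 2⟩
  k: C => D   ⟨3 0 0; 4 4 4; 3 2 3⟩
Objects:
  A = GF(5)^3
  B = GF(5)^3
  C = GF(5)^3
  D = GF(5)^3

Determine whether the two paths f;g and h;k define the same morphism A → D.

Answer: COMMUTES

Derivation:
Along f;g (path 1):
  e0=[1,0,0] f=>[2,1,1] g=>[3,2,4]
  e1=[0,1,0] f=>[3,1,3] g=>[3,2,3]
  e2=[0,0,1] f=>[3,4,0] g=>[0,2,3]
  composite₁ = ⟨3 3 0; 2 2 2; 4 3 3⟩
Along h;k (path 2):
  e0=[1,0,0] h=>[1,0,2] k=>[3,2,4]
  e1=[0,1,0] h=>[1,1,1] k=>[3,2,3]
  e2=[0,0,1] h=>[0,1,2] k=>[0,2,3]
  composite₂ = ⟨3 3 0; 2 2 2; 4 3 3⟩
Equal? YES — commutes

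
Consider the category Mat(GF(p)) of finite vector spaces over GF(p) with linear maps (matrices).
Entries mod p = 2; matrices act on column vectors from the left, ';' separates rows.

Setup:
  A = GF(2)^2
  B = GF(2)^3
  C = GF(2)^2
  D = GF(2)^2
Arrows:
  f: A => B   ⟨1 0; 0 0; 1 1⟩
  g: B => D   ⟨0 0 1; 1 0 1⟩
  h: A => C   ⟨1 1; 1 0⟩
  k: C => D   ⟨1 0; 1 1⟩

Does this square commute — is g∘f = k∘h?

Answer: COMMUTES

Work:
Along f;g (path 1):
  e0=(1,0) f=>(1,0,1) g=>(1,0)
  e1=(0,1) f=>(0,0,1) g=>(1,1)
  composite₁ = ⟨1 1; 0 1⟩
Along h;k (path 2):
  e0=(1,0) h=>(1,1) k=>(1,0)
  e1=(0,1) h=>(1,0) k=>(1,1)
  composite₂ = ⟨1 1; 0 1⟩
Equal? equal; square commutes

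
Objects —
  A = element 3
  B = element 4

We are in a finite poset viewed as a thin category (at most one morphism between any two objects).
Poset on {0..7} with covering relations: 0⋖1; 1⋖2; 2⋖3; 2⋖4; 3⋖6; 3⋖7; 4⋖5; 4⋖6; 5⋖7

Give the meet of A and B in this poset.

Answer: A∧B = 2

Derivation:
{x : x<=A ∧ x<=B} = {0,1,2}  (A=3, B=4)
  0 <= 2
  1 <= 2
  2 <= 2
glb = 2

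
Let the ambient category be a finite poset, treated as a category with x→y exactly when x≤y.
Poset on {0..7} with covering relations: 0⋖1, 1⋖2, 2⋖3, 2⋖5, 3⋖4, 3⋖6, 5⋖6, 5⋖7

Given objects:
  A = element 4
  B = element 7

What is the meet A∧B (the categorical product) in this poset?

Answer: A∧B = 2

Work:
Common predecessors of 4,7: {0,1,2}
  0 <= 2
  1 <= 2
  2 <= 2
glb = 2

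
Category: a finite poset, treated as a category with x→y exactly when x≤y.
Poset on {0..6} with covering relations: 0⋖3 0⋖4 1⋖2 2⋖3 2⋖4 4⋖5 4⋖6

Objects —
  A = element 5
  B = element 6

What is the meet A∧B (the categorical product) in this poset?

Answer: A∧B = 4

Trace:
{x : x≤A ∧ x≤B} = {0,1,2,4}  (A=5, B=6)
  0 ≤ 4
  1 ≤ 4
  2 ≤ 4
  4 ≤ 4
glb = 4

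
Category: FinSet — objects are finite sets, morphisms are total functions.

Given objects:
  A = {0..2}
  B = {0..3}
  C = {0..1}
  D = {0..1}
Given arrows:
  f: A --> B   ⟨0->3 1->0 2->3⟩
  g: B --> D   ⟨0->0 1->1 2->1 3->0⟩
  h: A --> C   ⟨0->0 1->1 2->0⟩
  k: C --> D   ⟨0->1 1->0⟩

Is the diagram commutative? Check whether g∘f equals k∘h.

Along f;g (path 1):
  0 f-->3 g-->0
  1 f-->0 g-->0
  2 f-->3 g-->0
  composite₁ = ⟨0->0 1->0 2->0⟩
Along h;k (path 2):
  0 h-->0 k-->1
  1 h-->1 k-->0
  2 h-->0 k-->1
  composite₂ = ⟨0->1 1->0 2->1⟩
Equal? NO — does not commute

Answer: DOES NOT COMMUTE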